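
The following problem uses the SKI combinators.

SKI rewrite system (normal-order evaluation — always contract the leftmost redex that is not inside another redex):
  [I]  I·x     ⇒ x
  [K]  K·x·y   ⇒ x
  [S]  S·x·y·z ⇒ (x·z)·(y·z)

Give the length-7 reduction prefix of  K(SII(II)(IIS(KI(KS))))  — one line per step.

  start: K(SII(II)(IIS(KI(KS))))
  step 1: K(I(II)(I(II))(IIS(KI(KS))))
  step 2: K(II(I(II))(IIS(KI(KS))))
  step 3: K(I(I(II))(IIS(KI(KS))))
  step 4: K(I(II)(IIS(KI(KS))))
  step 5: K(II(IIS(KI(KS))))
  step 6: K(I(IIS(KI(KS))))
  step 7: K(IIS(KI(KS)))

Answer: after 7 steps: K(IIS(KI(KS)))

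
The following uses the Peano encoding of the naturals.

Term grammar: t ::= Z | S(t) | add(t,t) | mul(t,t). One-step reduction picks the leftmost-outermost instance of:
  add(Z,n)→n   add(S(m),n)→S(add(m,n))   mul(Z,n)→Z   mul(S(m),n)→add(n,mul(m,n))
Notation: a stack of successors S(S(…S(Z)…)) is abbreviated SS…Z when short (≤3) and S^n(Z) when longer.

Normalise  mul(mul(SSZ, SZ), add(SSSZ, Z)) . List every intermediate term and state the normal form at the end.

  start: mul(mul(SSZ, SZ), add(SSSZ, Z))
  step 1: mul(add(SZ, mul(SZ, SZ)), add(SSSZ, Z))
  step 2: mul(S(add(Z, mul(SZ, SZ))), add(SSSZ, Z))
  step 3: add(add(SSSZ, Z), mul(add(Z, mul(SZ, SZ)), add(SSSZ, Z)))
  step 4: add(S(add(SSZ, Z)), mul(add(Z, mul(SZ, SZ)), add(SSSZ, Z)))
  step 5: S(add(add(SSZ, Z), mul(add(Z, mul(SZ, SZ)), add(SSSZ, Z))))
  step 6: S(add(S(add(SZ, Z)), mul(add(Z, mul(SZ, SZ)), add(SSSZ, Z))))
  step 7: S(S(add(add(SZ, Z), mul(add(Z, mul(SZ, SZ)), add(SSSZ, Z)))))
  step 8: S(S(add(S(add(Z, Z)), mul(add(Z, mul(SZ, SZ)), add(SSSZ, Z)))))
  step 9: S(S(S(add(add(Z, Z), mul(add(Z, mul(SZ, SZ)), add(SSSZ, Z))))))
  step 10: S(S(S(add(Z, mul(add(Z, mul(SZ, SZ)), add(SSSZ, Z))))))
  step 11: S(S(S(mul(add(Z, mul(SZ, SZ)), add(SSSZ, Z)))))
  step 12: S(S(S(mul(mul(SZ, SZ), add(SSSZ, Z)))))
  step 13: S(S(S(mul(add(SZ, mul(Z, SZ)), add(SSSZ, Z)))))
  step 14: S(S(S(mul(S(add(Z, mul(Z, SZ))), add(SSSZ, Z)))))
  step 15: S(S(S(add(add(SSSZ, Z), mul(add(Z, mul(Z, SZ)), add(SSSZ, Z))))))
  step 16: S(S(S(add(S(add(SSZ, Z)), mul(add(Z, mul(Z, SZ)), add(SSSZ, Z))))))
  step 17: S(S(S(S(add(add(SSZ, Z), mul(add(Z, mul(Z, SZ)), add(SSSZ, Z)))))))
  step 18: S(S(S(S(add(S(add(SZ, Z)), mul(add(Z, mul(Z, SZ)), add(SSSZ, Z)))))))
  step 19: S(S(S(S(S(add(add(SZ, Z), mul(add(Z, mul(Z, SZ)), add(SSSZ, Z))))))))
  step 20: S(S(S(S(S(add(S(add(Z, Z)), mul(add(Z, mul(Z, SZ)), add(SSSZ, Z))))))))
  step 21: S(S(S(S(S(S(add(add(Z, Z), mul(add(Z, mul(Z, SZ)), add(SSSZ, Z)))))))))
  step 22: S(S(S(S(S(S(add(Z, mul(add(Z, mul(Z, SZ)), add(SSSZ, Z)))))))))
  step 23: S(S(S(S(S(S(mul(add(Z, mul(Z, SZ)), add(SSSZ, Z))))))))
  step 24: S(S(S(S(S(S(mul(mul(Z, SZ), add(SSSZ, Z))))))))
  step 25: S(S(S(S(S(S(mul(Z, add(SSSZ, Z))))))))
  step 26: S^6(Z)

Answer: normal form = S^6(Z)  (in 26 steps)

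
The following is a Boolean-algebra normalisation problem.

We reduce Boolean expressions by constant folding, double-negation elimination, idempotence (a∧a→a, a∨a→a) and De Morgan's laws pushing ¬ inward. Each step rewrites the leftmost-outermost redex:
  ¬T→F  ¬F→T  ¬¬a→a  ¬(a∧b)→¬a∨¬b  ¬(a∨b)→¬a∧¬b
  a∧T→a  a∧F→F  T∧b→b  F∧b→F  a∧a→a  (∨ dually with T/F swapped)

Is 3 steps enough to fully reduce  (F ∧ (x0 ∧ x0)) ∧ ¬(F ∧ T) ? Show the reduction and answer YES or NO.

  start: (F ∧ (x0 ∧ x0)) ∧ ¬(F ∧ T)
  →1  F ∧ ¬(F ∧ T)
  →2  F

Answer: YES — reaches normal form F in 2 ≤ 3 steps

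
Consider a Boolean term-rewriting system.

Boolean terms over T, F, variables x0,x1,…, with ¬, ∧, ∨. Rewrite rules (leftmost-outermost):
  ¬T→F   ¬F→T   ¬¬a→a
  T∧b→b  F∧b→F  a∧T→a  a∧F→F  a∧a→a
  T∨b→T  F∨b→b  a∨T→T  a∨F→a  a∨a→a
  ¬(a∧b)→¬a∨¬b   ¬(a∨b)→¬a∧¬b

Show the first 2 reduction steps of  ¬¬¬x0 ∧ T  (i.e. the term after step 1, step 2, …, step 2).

  start: ¬¬¬x0 ∧ T
  →1  ¬¬¬x0
  →2  ¬x0

Answer: after 2 steps: ¬x0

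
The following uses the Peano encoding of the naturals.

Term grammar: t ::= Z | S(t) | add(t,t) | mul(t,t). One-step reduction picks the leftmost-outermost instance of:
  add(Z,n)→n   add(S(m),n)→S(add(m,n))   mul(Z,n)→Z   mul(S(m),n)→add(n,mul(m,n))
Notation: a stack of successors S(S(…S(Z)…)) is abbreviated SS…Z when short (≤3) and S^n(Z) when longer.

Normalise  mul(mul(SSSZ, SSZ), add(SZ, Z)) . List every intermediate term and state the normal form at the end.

  start: mul(mul(SSSZ, SSZ), add(SZ, Z))
  →1  mul(add(SSZ, mul(SSZ, SSZ)), add(SZ, Z))
  →2  mul(S(add(SZ, mul(SSZ, SSZ))), add(SZ, Z))
  →3  add(add(SZ, Z), mul(add(SZ, mul(SSZ, SSZ)), add(SZ, Z)))
  →4  add(S(add(Z, Z)), mul(add(SZ, mul(SSZ, SSZ)), add(SZ, Z)))
  →5  S(add(add(Z, Z), mul(add(SZ, mul(SSZ, SSZ)), add(SZ, Z))))
  →6  S(add(Z, mul(add(SZ, mul(SSZ, SSZ)), add(SZ, Z))))
  →7  S(mul(add(SZ, mul(SSZ, SSZ)), add(SZ, Z)))
  →8  S(mul(S(add(Z, mul(SSZ, SSZ))), add(SZ, Z)))
  →9  S(add(add(SZ, Z), mul(add(Z, mul(SSZ, SSZ)), add(SZ, Z))))
  →10  S(add(S(add(Z, Z)), mul(add(Z, mul(SSZ, SSZ)), add(SZ, Z))))
  →11  S(S(add(add(Z, Z), mul(add(Z, mul(SSZ, SSZ)), add(SZ, Z)))))
  →12  S(S(add(Z, mul(add(Z, mul(SSZ, SSZ)), add(SZ, Z)))))
  →13  S(S(mul(add(Z, mul(SSZ, SSZ)), add(SZ, Z))))
  →14  S(S(mul(mul(SSZ, SSZ), add(SZ, Z))))
  →15  S(S(mul(add(SSZ, mul(SZ, SSZ)), add(SZ, Z))))
  →16  S(S(mul(S(add(SZ, mul(SZ, SSZ))), add(SZ, Z))))
  →17  S(S(add(add(SZ, Z), mul(add(SZ, mul(SZ, SSZ)), add(SZ, Z)))))
  →18  S(S(add(S(add(Z, Z)), mul(add(SZ, mul(SZ, SSZ)), add(SZ, Z)))))
  →19  S(S(S(add(add(Z, Z), mul(add(SZ, mul(SZ, SSZ)), add(SZ, Z))))))
  →20  S(S(S(add(Z, mul(add(SZ, mul(SZ, SSZ)), add(SZ, Z))))))
  →21  S(S(S(mul(add(SZ, mul(SZ, SSZ)), add(SZ, Z)))))
  →22  S(S(S(mul(S(add(Z, mul(SZ, SSZ))), add(SZ, Z)))))
  →23  S(S(S(add(add(SZ, Z), mul(add(Z, mul(SZ, SSZ)), add(SZ, Z))))))
  →24  S(S(S(add(S(add(Z, Z)), mul(add(Z, mul(SZ, SSZ)), add(SZ, Z))))))
  →25  S(S(S(S(add(add(Z, Z), mul(add(Z, mul(SZ, SSZ)), add(SZ, Z)))))))
  →26  S(S(S(S(add(Z, mul(add(Z, mul(SZ, SSZ)), add(SZ, Z)))))))
  →27  S(S(S(S(mul(add(Z, mul(SZ, SSZ)), add(SZ, Z))))))
  →28  S(S(S(S(mul(mul(SZ, SSZ), add(SZ, Z))))))
  →29  S(S(S(S(mul(add(SSZ, mul(Z, SSZ)), add(SZ, Z))))))
  →30  S(S(S(S(mul(S(add(SZ, mul(Z, SSZ))), add(SZ, Z))))))
  →31  S(S(S(S(add(add(SZ, Z), mul(add(SZ, mul(Z, SSZ)), add(SZ, Z)))))))
  →32  S(S(S(S(add(S(add(Z, Z)), mul(add(SZ, mul(Z, SSZ)), add(SZ, Z)))))))
  →33  S(S(S(S(S(add(add(Z, Z), mul(add(SZ, mul(Z, SSZ)), add(SZ, Z))))))))
  →34  S(S(S(S(S(add(Z, mul(add(SZ, mul(Z, SSZ)), add(SZ, Z))))))))
  →35  S(S(S(S(S(mul(add(SZ, mul(Z, SSZ)), add(SZ, Z)))))))
  →36  S(S(S(S(S(mul(S(add(Z, mul(Z, SSZ))), add(SZ, Z)))))))
  →37  S(S(S(S(S(add(add(SZ, Z), mul(add(Z, mul(Z, SSZ)), add(SZ, Z))))))))
  →38  S(S(S(S(S(add(S(add(Z, Z)), mul(add(Z, mul(Z, SSZ)), add(SZ, Z))))))))
  →39  S(S(S(S(S(S(add(add(Z, Z), mul(add(Z, mul(Z, SSZ)), add(SZ, Z)))))))))
  →40  S(S(S(S(S(S(add(Z, mul(add(Z, mul(Z, SSZ)), add(SZ, Z)))))))))
  →41  S(S(S(S(S(S(mul(add(Z, mul(Z, SSZ)), add(SZ, Z))))))))
  →42  S(S(S(S(S(S(mul(mul(Z, SSZ), add(SZ, Z))))))))
  →43  S(S(S(S(S(S(mul(Z, add(SZ, Z))))))))
  →44  S^6(Z)

Answer: normal form = S^6(Z)  (in 44 steps)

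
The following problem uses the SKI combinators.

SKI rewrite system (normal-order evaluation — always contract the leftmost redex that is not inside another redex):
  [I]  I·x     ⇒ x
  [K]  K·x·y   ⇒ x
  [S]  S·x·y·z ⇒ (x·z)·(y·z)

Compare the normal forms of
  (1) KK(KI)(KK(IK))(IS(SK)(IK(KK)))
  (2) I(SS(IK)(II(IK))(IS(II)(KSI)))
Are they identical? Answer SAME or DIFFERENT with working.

Term A:
  start: KK(KI)(KK(IK))(IS(SK)(IK(KK)))
  step 1: K(KK(IK))(IS(SK)(IK(KK)))
  step 2: KK(IK)
  step 3: K

Term B:
  start: I(SS(IK)(II(IK))(IS(II)(KSI)))
  step 1: SS(IK)(II(IK))(IS(II)(KSI))
  step 2: S(II(IK))(IK(II(IK)))(IS(II)(KSI))
  step 3: II(IK)(IS(II)(KSI))(IK(II(IK))(IS(II)(KSI)))
  step 4: I(IK)(IS(II)(KSI))(IK(II(IK))(IS(II)(KSI)))
  step 5: IK(IS(II)(KSI))(IK(II(IK))(IS(II)(KSI)))
  step 6: K(IS(II)(KSI))(IK(II(IK))(IS(II)(KSI)))
  step 7: IS(II)(KSI)
  step 8: S(II)(KSI)
  step 9: SI(KSI)
  step 10: SIS

Answer: DIFFERENT — A ⇓ K, B ⇓ SIS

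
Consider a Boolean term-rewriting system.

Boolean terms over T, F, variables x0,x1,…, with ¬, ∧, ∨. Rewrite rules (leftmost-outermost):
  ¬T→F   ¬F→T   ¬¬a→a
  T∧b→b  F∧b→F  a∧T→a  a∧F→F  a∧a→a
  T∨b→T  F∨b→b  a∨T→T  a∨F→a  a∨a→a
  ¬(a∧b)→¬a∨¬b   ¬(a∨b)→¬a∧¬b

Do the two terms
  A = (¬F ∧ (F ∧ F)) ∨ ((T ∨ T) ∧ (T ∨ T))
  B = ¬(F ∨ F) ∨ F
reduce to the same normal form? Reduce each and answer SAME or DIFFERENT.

Term A:
  start: (¬F ∧ (F ∧ F)) ∨ ((T ∨ T) ∧ (T ∨ T))
  [1] (T ∧ (F ∧ F)) ∨ ((T ∨ T) ∧ (T ∨ T))
  [2] (F ∧ F) ∨ ((T ∨ T) ∧ (T ∨ T))
  [3] F ∨ ((T ∨ T) ∧ (T ∨ T))
  [4] (T ∨ T) ∧ (T ∨ T)
  [5] T ∨ T
  [6] T

Term B:
  start: ¬(F ∨ F) ∨ F
  [1] ¬(F ∨ F)
  [2] ¬F ∧ ¬F
  [3] ¬F
  [4] T

Answer: SAME — A ⇓ T, B ⇓ T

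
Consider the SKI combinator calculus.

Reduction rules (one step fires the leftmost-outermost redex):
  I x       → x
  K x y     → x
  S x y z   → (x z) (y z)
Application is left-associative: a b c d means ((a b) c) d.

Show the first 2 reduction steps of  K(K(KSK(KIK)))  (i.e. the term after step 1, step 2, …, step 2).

Answer: after 2 steps: K(K(SI))

Reduction:
  start: K(K(KSK(KIK)))
  →1  K(K(S(KIK)))
  →2  K(K(SI))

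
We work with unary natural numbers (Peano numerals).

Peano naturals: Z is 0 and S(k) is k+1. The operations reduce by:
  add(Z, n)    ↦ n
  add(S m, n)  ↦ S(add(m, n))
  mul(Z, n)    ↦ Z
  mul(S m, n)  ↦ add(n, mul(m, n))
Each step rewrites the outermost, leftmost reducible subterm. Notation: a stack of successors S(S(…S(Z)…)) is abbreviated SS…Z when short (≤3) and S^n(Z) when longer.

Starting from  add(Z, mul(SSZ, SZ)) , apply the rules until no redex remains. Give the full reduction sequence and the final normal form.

  start: add(Z, mul(SSZ, SZ))
  [1] mul(SSZ, SZ)
  [2] add(SZ, mul(SZ, SZ))
  [3] S(add(Z, mul(SZ, SZ)))
  [4] S(mul(SZ, SZ))
  [5] S(add(SZ, mul(Z, SZ)))
  [6] S(S(add(Z, mul(Z, SZ))))
  [7] S(S(mul(Z, SZ)))
  [8] SSZ

Answer: normal form = SSZ  (in 8 steps)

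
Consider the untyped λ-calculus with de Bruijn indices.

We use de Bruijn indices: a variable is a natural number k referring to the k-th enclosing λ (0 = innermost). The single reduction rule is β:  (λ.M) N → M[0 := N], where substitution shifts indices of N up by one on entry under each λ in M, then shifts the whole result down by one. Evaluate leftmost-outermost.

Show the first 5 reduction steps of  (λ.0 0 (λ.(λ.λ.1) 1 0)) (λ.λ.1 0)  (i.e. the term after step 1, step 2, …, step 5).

Answer: after 5 steps: λ.(λ.λ.1) (λ.λ.1 0) 0

Working:
  start: (λ.0 0 (λ.(λ.λ.1) 1 0)) (λ.λ.1 0)
  step 1: (λ.λ.1 0) (λ.λ.1 0) (λ.(λ.λ.1) (λ.λ.1 0) 0)
  step 2: (λ.(λ.λ.1 0) 0) (λ.(λ.λ.1) (λ.λ.1 0) 0)
  step 3: (λ.λ.1 0) (λ.(λ.λ.1) (λ.λ.1 0) 0)
  step 4: λ.(λ.(λ.λ.1) (λ.λ.1 0) 0) 0
  step 5: λ.(λ.λ.1) (λ.λ.1 0) 0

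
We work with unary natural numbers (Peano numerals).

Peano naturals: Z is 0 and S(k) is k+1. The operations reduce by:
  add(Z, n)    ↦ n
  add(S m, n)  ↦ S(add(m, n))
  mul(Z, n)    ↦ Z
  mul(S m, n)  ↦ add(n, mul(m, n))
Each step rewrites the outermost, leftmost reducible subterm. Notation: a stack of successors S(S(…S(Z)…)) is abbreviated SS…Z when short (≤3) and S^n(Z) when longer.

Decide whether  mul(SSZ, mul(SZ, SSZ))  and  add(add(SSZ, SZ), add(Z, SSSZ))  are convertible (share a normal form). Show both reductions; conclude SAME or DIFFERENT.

Answer: DIFFERENT — A ⇓ S^4(Z), B ⇓ S^6(Z)

Working:
Term A:
  start: mul(SSZ, mul(SZ, SSZ))
  step 1: add(mul(SZ, SSZ), mul(SZ, mul(SZ, SSZ)))
  step 2: add(add(SSZ, mul(Z, SSZ)), mul(SZ, mul(SZ, SSZ)))
  step 3: add(S(add(SZ, mul(Z, SSZ))), mul(SZ, mul(SZ, SSZ)))
  step 4: S(add(add(SZ, mul(Z, SSZ)), mul(SZ, mul(SZ, SSZ))))
  step 5: S(add(S(add(Z, mul(Z, SSZ))), mul(SZ, mul(SZ, SSZ))))
  step 6: S(S(add(add(Z, mul(Z, SSZ)), mul(SZ, mul(SZ, SSZ)))))
  step 7: S(S(add(mul(Z, SSZ), mul(SZ, mul(SZ, SSZ)))))
  step 8: S(S(add(Z, mul(SZ, mul(SZ, SSZ)))))
  step 9: S(S(mul(SZ, mul(SZ, SSZ))))
  step 10: S(S(add(mul(SZ, SSZ), mul(Z, mul(SZ, SSZ)))))
  step 11: S(S(add(add(SSZ, mul(Z, SSZ)), mul(Z, mul(SZ, SSZ)))))
  step 12: S(S(add(S(add(SZ, mul(Z, SSZ))), mul(Z, mul(SZ, SSZ)))))
  step 13: S(S(S(add(add(SZ, mul(Z, SSZ)), mul(Z, mul(SZ, SSZ))))))
  step 14: S(S(S(add(S(add(Z, mul(Z, SSZ))), mul(Z, mul(SZ, SSZ))))))
  step 15: S(S(S(S(add(add(Z, mul(Z, SSZ)), mul(Z, mul(SZ, SSZ)))))))
  step 16: S(S(S(S(add(mul(Z, SSZ), mul(Z, mul(SZ, SSZ)))))))
  step 17: S(S(S(S(add(Z, mul(Z, mul(SZ, SSZ)))))))
  step 18: S(S(S(S(mul(Z, mul(SZ, SSZ))))))
  step 19: S^4(Z)

Term B:
  start: add(add(SSZ, SZ), add(Z, SSSZ))
  step 1: add(S(add(SZ, SZ)), add(Z, SSSZ))
  step 2: S(add(add(SZ, SZ), add(Z, SSSZ)))
  step 3: S(add(S(add(Z, SZ)), add(Z, SSSZ)))
  step 4: S(S(add(add(Z, SZ), add(Z, SSSZ))))
  step 5: S(S(add(SZ, add(Z, SSSZ))))
  step 6: S(S(S(add(Z, add(Z, SSSZ)))))
  step 7: S(S(S(add(Z, SSSZ))))
  step 8: S^6(Z)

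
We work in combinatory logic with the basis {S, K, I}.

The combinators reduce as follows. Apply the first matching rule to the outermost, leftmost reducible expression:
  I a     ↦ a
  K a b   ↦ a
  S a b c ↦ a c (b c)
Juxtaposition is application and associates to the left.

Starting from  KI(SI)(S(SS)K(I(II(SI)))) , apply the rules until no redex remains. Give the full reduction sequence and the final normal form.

Answer: normal form = S(K(SI))(SI(K(SI)))  (in 13 steps)

Working:
  start: KI(SI)(S(SS)K(I(II(SI))))
  [1] I(S(SS)K(I(II(SI))))
  [2] S(SS)K(I(II(SI)))
  [3] SS(I(II(SI)))(K(I(II(SI))))
  [4] S(K(I(II(SI))))(I(II(SI))(K(I(II(SI)))))
  [5] S(K(II(SI)))(I(II(SI))(K(I(II(SI)))))
  [6] S(K(I(SI)))(I(II(SI))(K(I(II(SI)))))
  [7] S(K(SI))(I(II(SI))(K(I(II(SI)))))
  [8] S(K(SI))(II(SI)(K(I(II(SI)))))
  [9] S(K(SI))(I(SI)(K(I(II(SI)))))
  [10] S(K(SI))(SI(K(I(II(SI)))))
  [11] S(K(SI))(SI(K(II(SI))))
  [12] S(K(SI))(SI(K(I(SI))))
  [13] S(K(SI))(SI(K(SI)))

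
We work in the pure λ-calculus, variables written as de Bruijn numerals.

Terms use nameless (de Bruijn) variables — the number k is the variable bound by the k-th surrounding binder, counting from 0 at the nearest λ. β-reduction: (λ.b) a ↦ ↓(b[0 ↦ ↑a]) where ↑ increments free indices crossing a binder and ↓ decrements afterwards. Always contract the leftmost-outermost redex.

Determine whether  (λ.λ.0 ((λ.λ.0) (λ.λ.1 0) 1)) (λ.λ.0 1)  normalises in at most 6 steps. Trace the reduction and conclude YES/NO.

  start: (λ.λ.0 ((λ.λ.0) (λ.λ.1 0) 1)) (λ.λ.0 1)
  →1  λ.0 ((λ.λ.0) (λ.λ.1 0) (λ.λ.0 1))
  →2  λ.0 ((λ.0) (λ.λ.0 1))
  →3  λ.0 (λ.λ.0 1)

Answer: YES — reaches normal form λ.0 (λ.λ.0 1) in 3 ≤ 6 steps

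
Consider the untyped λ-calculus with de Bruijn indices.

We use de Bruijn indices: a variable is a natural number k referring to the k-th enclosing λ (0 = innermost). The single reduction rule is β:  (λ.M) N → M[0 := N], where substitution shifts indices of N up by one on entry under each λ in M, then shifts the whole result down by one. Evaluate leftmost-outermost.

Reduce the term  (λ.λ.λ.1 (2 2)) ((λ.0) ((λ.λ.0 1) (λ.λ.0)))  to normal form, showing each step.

Answer: normal form = λ.λ.1 (λ.0)  (in 8 steps)

Working:
  start: (λ.λ.λ.1 (2 2)) ((λ.0) ((λ.λ.0 1) (λ.λ.0)))
  step 1: λ.λ.1 ((λ.0) ((λ.λ.0 1) (λ.λ.0)) ((λ.0) ((λ.λ.0 1) (λ.λ.0))))
  step 2: λ.λ.1 ((λ.λ.0 1) (λ.λ.0) ((λ.0) ((λ.λ.0 1) (λ.λ.0))))
  step 3: λ.λ.1 ((λ.0 (λ.λ.0)) ((λ.0) ((λ.λ.0 1) (λ.λ.0))))
  step 4: λ.λ.1 ((λ.0) ((λ.λ.0 1) (λ.λ.0)) (λ.λ.0))
  step 5: λ.λ.1 ((λ.λ.0 1) (λ.λ.0) (λ.λ.0))
  step 6: λ.λ.1 ((λ.0 (λ.λ.0)) (λ.λ.0))
  step 7: λ.λ.1 ((λ.λ.0) (λ.λ.0))
  step 8: λ.λ.1 (λ.0)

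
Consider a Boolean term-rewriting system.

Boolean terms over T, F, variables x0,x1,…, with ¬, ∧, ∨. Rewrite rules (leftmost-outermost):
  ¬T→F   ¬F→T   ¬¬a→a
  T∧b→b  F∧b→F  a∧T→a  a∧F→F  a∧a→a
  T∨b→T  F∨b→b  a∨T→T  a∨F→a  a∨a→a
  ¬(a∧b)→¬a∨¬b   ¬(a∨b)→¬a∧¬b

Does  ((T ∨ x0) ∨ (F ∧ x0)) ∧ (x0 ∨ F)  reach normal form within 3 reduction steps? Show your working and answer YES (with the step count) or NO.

  start: ((T ∨ x0) ∨ (F ∧ x0)) ∧ (x0 ∨ F)
  [1] (T ∨ (F ∧ x0)) ∧ (x0 ∨ F)
  [2] T ∧ (x0 ∨ F)
  [3] x0 ∨ F

Answer: NO — after 3 steps the term is x0 ∨ F, not yet normal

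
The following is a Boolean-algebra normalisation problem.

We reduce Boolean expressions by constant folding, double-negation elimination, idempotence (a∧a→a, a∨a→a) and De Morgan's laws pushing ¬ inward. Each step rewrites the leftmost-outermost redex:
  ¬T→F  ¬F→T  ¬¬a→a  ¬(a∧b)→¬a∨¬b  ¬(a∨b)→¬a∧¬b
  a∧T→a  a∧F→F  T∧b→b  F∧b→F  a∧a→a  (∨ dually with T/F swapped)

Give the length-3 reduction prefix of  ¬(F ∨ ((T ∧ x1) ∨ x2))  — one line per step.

Answer: after 3 steps: ¬((T ∧ x1) ∨ x2)

Derivation:
  start: ¬(F ∨ ((T ∧ x1) ∨ x2))
  step 1: ¬F ∧ ¬((T ∧ x1) ∨ x2)
  step 2: T ∧ ¬((T ∧ x1) ∨ x2)
  step 3: ¬((T ∧ x1) ∨ x2)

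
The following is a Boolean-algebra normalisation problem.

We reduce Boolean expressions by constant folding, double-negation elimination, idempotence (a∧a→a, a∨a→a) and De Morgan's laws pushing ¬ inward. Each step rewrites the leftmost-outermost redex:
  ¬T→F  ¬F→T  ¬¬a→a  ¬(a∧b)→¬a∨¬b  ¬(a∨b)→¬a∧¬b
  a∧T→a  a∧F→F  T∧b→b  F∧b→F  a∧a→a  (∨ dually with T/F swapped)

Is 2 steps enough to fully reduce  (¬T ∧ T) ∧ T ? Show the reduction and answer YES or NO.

Answer: NO — after 2 steps the term is ¬T, not yet normal

Derivation:
  start: (¬T ∧ T) ∧ T
  step 1: ¬T ∧ T
  step 2: ¬T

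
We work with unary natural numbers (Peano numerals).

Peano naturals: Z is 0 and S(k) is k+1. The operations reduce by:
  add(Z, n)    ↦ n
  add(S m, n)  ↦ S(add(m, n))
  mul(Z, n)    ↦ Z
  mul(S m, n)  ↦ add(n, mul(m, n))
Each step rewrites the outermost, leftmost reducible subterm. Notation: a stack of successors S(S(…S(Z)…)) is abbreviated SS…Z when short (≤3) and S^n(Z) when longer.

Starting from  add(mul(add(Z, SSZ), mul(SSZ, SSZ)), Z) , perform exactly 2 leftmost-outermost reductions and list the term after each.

Answer: after 2 steps: add(add(mul(SSZ, SSZ), mul(SZ, mul(SSZ, SSZ))), Z)

Working:
  start: add(mul(add(Z, SSZ), mul(SSZ, SSZ)), Z)
  step 1: add(mul(SSZ, mul(SSZ, SSZ)), Z)
  step 2: add(add(mul(SSZ, SSZ), mul(SZ, mul(SSZ, SSZ))), Z)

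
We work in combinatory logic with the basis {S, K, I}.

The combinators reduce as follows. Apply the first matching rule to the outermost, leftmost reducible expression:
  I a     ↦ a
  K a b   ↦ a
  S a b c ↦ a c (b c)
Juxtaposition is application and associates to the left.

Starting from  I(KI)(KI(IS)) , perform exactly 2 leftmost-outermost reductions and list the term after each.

  start: I(KI)(KI(IS))
  →1  KI(KI(IS))
  →2  I

Answer: after 2 steps: I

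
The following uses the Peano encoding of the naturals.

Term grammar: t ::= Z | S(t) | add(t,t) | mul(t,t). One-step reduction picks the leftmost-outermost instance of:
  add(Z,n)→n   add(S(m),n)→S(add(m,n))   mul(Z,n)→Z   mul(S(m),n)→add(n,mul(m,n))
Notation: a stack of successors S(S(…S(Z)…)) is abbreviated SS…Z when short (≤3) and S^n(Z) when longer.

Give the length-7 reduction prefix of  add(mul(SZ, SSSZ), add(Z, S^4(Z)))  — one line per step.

  start: add(mul(SZ, SSSZ), add(Z, S^4(Z)))
  step 1: add(add(SSSZ, mul(Z, SSSZ)), add(Z, S^4(Z)))
  step 2: add(S(add(SSZ, mul(Z, SSSZ))), add(Z, S^4(Z)))
  step 3: S(add(add(SSZ, mul(Z, SSSZ)), add(Z, S^4(Z))))
  step 4: S(add(S(add(SZ, mul(Z, SSSZ))), add(Z, S^4(Z))))
  step 5: S(S(add(add(SZ, mul(Z, SSSZ)), add(Z, S^4(Z)))))
  step 6: S(S(add(S(add(Z, mul(Z, SSSZ))), add(Z, S^4(Z)))))
  step 7: S(S(S(add(add(Z, mul(Z, SSSZ)), add(Z, S^4(Z))))))

Answer: after 7 steps: S(S(S(add(add(Z, mul(Z, SSSZ)), add(Z, S^4(Z))))))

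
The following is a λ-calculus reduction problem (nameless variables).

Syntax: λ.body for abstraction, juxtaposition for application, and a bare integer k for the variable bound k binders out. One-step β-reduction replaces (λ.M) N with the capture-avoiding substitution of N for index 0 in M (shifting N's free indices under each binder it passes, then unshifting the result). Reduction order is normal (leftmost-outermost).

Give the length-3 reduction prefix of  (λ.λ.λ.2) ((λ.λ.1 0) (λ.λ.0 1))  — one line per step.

Answer: after 3 steps: λ.λ.λ.λ.0 1

Derivation:
  start: (λ.λ.λ.2) ((λ.λ.1 0) (λ.λ.0 1))
  step 1: λ.λ.(λ.λ.1 0) (λ.λ.0 1)
  step 2: λ.λ.λ.(λ.λ.0 1) 0
  step 3: λ.λ.λ.λ.0 1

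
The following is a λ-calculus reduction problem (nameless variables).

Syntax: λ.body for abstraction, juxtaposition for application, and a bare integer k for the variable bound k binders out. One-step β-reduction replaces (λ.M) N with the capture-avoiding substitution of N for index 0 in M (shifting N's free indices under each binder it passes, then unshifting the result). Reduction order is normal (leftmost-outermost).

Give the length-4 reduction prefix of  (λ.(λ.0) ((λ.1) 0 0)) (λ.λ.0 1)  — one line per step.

Answer: after 4 steps: λ.0 (λ.λ.0 1)

Working:
  start: (λ.(λ.0) ((λ.1) 0 0)) (λ.λ.0 1)
  →1  (λ.0) ((λ.λ.λ.0 1) (λ.λ.0 1) (λ.λ.0 1))
  →2  (λ.λ.λ.0 1) (λ.λ.0 1) (λ.λ.0 1)
  →3  (λ.λ.0 1) (λ.λ.0 1)
  →4  λ.0 (λ.λ.0 1)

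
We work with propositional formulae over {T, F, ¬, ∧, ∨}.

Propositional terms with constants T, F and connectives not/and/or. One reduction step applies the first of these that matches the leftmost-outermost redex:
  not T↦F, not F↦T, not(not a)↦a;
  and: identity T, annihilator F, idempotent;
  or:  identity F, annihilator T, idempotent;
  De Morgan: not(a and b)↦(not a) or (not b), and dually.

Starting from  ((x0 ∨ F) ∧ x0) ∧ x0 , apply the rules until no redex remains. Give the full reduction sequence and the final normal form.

  start: ((x0 ∨ F) ∧ x0) ∧ x0
  [1] (x0 ∧ x0) ∧ x0
  [2] x0 ∧ x0
  [3] x0

Answer: normal form = x0  (in 3 steps)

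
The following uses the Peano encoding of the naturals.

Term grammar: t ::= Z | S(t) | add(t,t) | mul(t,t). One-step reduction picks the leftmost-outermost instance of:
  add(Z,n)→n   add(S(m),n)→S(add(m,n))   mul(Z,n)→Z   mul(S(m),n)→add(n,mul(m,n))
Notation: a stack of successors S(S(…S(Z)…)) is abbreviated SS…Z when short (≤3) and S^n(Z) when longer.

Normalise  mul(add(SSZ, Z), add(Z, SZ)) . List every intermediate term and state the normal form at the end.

Answer: normal form = SSZ  (in 12 steps)

Working:
  start: mul(add(SSZ, Z), add(Z, SZ))
  step 1: mul(S(add(SZ, Z)), add(Z, SZ))
  step 2: add(add(Z, SZ), mul(add(SZ, Z), add(Z, SZ)))
  step 3: add(SZ, mul(add(SZ, Z), add(Z, SZ)))
  step 4: S(add(Z, mul(add(SZ, Z), add(Z, SZ))))
  step 5: S(mul(add(SZ, Z), add(Z, SZ)))
  step 6: S(mul(S(add(Z, Z)), add(Z, SZ)))
  step 7: S(add(add(Z, SZ), mul(add(Z, Z), add(Z, SZ))))
  step 8: S(add(SZ, mul(add(Z, Z), add(Z, SZ))))
  step 9: S(S(add(Z, mul(add(Z, Z), add(Z, SZ)))))
  step 10: S(S(mul(add(Z, Z), add(Z, SZ))))
  step 11: S(S(mul(Z, add(Z, SZ))))
  step 12: SSZ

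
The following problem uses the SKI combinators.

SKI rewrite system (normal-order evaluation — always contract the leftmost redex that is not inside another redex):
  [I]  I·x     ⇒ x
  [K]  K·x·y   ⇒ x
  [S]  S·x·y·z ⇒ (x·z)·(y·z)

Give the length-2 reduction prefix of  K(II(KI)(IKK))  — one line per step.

  start: K(II(KI)(IKK))
  [1] K(I(KI)(IKK))
  [2] K(KI(IKK))

Answer: after 2 steps: K(KI(IKK))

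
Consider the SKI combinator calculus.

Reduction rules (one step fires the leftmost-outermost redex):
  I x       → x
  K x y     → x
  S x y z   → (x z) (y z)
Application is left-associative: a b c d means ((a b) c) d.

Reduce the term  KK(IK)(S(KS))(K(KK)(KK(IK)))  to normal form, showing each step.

Answer: normal form = S(KS)  (in 2 steps)

Working:
  start: KK(IK)(S(KS))(K(KK)(KK(IK)))
  step 1: K(S(KS))(K(KK)(KK(IK)))
  step 2: S(KS)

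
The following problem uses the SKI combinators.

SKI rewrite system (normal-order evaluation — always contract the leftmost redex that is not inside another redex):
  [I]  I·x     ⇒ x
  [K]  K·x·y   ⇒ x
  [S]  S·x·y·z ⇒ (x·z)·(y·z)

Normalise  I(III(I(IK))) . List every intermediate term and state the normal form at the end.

  start: I(III(I(IK)))
  →1  III(I(IK))
  →2  II(I(IK))
  →3  I(I(IK))
  →4  I(IK)
  →5  IK
  →6  K

Answer: normal form = K  (in 6 steps)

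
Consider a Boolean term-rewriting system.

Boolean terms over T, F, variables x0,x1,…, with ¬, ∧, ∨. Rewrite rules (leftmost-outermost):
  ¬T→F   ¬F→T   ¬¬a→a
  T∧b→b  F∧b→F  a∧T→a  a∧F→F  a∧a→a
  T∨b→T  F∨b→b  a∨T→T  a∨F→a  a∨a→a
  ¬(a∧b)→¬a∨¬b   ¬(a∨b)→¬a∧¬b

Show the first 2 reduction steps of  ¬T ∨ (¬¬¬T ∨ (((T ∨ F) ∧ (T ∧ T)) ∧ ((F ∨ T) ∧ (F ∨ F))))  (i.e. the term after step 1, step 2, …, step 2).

  start: ¬T ∨ (¬¬¬T ∨ (((T ∨ F) ∧ (T ∧ T)) ∧ ((F ∨ T) ∧ (F ∨ F))))
  →1  F ∨ (¬¬¬T ∨ (((T ∨ F) ∧ (T ∧ T)) ∧ ((F ∨ T) ∧ (F ∨ F))))
  →2  ¬¬¬T ∨ (((T ∨ F) ∧ (T ∧ T)) ∧ ((F ∨ T) ∧ (F ∨ F)))

Answer: after 2 steps: ¬¬¬T ∨ (((T ∨ F) ∧ (T ∧ T)) ∧ ((F ∨ T) ∧ (F ∨ F)))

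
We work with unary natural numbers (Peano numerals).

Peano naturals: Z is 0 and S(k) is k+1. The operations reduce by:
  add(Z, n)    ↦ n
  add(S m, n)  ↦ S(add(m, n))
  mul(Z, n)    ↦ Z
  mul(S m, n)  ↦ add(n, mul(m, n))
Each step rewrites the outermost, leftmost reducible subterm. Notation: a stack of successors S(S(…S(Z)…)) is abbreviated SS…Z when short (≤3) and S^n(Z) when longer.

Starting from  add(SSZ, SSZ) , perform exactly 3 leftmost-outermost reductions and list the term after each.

Answer: after 3 steps: S^4(Z)

Reduction:
  start: add(SSZ, SSZ)
  →1  S(add(SZ, SSZ))
  →2  S(S(add(Z, SSZ)))
  →3  S^4(Z)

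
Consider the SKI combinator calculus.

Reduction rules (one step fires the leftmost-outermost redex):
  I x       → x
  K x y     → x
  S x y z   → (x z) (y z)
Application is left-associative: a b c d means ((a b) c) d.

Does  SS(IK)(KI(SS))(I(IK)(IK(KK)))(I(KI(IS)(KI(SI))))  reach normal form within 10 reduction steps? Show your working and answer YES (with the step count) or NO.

  start: SS(IK)(KI(SS))(I(IK)(IK(KK)))(I(KI(IS)(KI(SI))))
  [1] S(KI(SS))(IK(KI(SS)))(I(IK)(IK(KK)))(I(KI(IS)(KI(SI))))
  [2] KI(SS)(I(IK)(IK(KK)))(IK(KI(SS))(I(IK)(IK(KK))))(I(KI(IS)(KI(SI))))
  [3] I(I(IK)(IK(KK)))(IK(KI(SS))(I(IK)(IK(KK))))(I(KI(IS)(KI(SI))))
  [4] I(IK)(IK(KK))(IK(KI(SS))(I(IK)(IK(KK))))(I(KI(IS)(KI(SI))))
  [5] IK(IK(KK))(IK(KI(SS))(I(IK)(IK(KK))))(I(KI(IS)(KI(SI))))
  [6] K(IK(KK))(IK(KI(SS))(I(IK)(IK(KK))))(I(KI(IS)(KI(SI))))
  [7] IK(KK)(I(KI(IS)(KI(SI))))
  [8] K(KK)(I(KI(IS)(KI(SI))))
  [9] KK

Answer: YES — reaches normal form KK in 9 ≤ 10 steps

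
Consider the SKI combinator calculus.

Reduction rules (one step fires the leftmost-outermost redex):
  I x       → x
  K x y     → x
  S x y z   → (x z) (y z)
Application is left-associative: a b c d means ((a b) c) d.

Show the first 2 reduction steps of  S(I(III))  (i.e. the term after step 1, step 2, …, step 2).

  start: S(I(III))
  [1] S(III)
  [2] S(II)

Answer: after 2 steps: S(II)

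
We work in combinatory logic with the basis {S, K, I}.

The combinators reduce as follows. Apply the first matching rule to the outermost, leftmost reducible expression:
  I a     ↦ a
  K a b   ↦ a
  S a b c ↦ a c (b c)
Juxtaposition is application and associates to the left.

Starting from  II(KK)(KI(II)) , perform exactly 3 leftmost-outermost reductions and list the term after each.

Answer: after 3 steps: K

Working:
  start: II(KK)(KI(II))
  [1] I(KK)(KI(II))
  [2] KK(KI(II))
  [3] K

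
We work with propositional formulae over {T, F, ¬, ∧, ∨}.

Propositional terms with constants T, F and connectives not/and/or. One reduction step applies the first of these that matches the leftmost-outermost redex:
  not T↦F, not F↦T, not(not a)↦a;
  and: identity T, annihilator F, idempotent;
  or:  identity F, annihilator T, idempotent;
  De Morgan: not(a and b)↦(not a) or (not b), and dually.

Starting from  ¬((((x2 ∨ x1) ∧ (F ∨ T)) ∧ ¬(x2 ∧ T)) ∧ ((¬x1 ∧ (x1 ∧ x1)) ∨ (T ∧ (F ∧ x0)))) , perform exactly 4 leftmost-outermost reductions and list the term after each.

  start: ¬((((x2 ∨ x1) ∧ (F ∨ T)) ∧ ¬(x2 ∧ T)) ∧ ((¬x1 ∧ (x1 ∧ x1)) ∨ (T ∧ (F ∧ x0))))
  →1  ¬(((x2 ∨ x1) ∧ (F ∨ T)) ∧ ¬(x2 ∧ T)) ∨ ¬((¬x1 ∧ (x1 ∧ x1)) ∨ (T ∧ (F ∧ x0)))
  →2  (¬((x2 ∨ x1) ∧ (F ∨ T)) ∨ ¬¬(x2 ∧ T)) ∨ ¬((¬x1 ∧ (x1 ∧ x1)) ∨ (T ∧ (F ∧ x0)))
  →3  ((¬(x2 ∨ x1) ∨ ¬(F ∨ T)) ∨ ¬¬(x2 ∧ T)) ∨ ¬((¬x1 ∧ (x1 ∧ x1)) ∨ (T ∧ (F ∧ x0)))
  →4  (((¬x2 ∧ ¬x1) ∨ ¬(F ∨ T)) ∨ ¬¬(x2 ∧ T)) ∨ ¬((¬x1 ∧ (x1 ∧ x1)) ∨ (T ∧ (F ∧ x0)))

Answer: after 4 steps: (((¬x2 ∧ ¬x1) ∨ ¬(F ∨ T)) ∨ ¬¬(x2 ∧ T)) ∨ ¬((¬x1 ∧ (x1 ∧ x1)) ∨ (T ∧ (F ∧ x0)))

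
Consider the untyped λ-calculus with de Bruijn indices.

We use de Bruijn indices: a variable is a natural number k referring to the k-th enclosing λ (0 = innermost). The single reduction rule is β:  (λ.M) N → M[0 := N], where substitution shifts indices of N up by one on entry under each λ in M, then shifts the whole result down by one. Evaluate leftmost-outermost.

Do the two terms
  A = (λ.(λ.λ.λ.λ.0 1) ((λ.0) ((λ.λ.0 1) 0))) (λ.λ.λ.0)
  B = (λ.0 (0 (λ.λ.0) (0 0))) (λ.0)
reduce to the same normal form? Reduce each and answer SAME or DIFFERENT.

Answer: DIFFERENT — A ⇓ λ.λ.λ.0 1, B ⇓ λ.0

Reduction:
Term A:
  start: (λ.(λ.λ.λ.λ.0 1) ((λ.0) ((λ.λ.0 1) 0))) (λ.λ.λ.0)
  [1] (λ.λ.λ.λ.0 1) ((λ.0) ((λ.λ.0 1) (λ.λ.λ.0)))
  [2] λ.λ.λ.0 1

Term B:
  start: (λ.0 (0 (λ.λ.0) (0 0))) (λ.0)
  [1] (λ.0) ((λ.0) (λ.λ.0) ((λ.0) (λ.0)))
  [2] (λ.0) (λ.λ.0) ((λ.0) (λ.0))
  [3] (λ.λ.0) ((λ.0) (λ.0))
  [4] λ.0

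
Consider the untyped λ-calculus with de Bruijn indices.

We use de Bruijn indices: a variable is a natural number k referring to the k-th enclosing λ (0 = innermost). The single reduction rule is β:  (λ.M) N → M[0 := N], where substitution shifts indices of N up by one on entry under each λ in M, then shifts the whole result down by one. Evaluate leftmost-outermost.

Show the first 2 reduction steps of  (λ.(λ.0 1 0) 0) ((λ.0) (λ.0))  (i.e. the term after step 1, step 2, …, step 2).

Answer: after 2 steps: (λ.0) (λ.0) ((λ.0) (λ.0)) ((λ.0) (λ.0))

Reduction:
  start: (λ.(λ.0 1 0) 0) ((λ.0) (λ.0))
  step 1: (λ.0 ((λ.0) (λ.0)) 0) ((λ.0) (λ.0))
  step 2: (λ.0) (λ.0) ((λ.0) (λ.0)) ((λ.0) (λ.0))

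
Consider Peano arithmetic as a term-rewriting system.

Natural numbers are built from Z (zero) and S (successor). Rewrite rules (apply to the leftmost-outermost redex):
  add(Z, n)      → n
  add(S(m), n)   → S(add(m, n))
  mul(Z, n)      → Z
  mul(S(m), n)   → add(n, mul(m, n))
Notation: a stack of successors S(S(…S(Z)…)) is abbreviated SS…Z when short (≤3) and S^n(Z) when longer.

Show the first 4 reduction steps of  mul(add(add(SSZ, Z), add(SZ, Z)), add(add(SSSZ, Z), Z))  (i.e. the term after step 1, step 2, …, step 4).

Answer: after 4 steps: add(add(S(add(SSZ, Z)), Z), mul(add(add(SZ, Z), add(SZ, Z)), add(add(SSSZ, Z), Z)))

Reduction:
  start: mul(add(add(SSZ, Z), add(SZ, Z)), add(add(SSSZ, Z), Z))
  →1  mul(add(S(add(SZ, Z)), add(SZ, Z)), add(add(SSSZ, Z), Z))
  →2  mul(S(add(add(SZ, Z), add(SZ, Z))), add(add(SSSZ, Z), Z))
  →3  add(add(add(SSSZ, Z), Z), mul(add(add(SZ, Z), add(SZ, Z)), add(add(SSSZ, Z), Z)))
  →4  add(add(S(add(SSZ, Z)), Z), mul(add(add(SZ, Z), add(SZ, Z)), add(add(SSSZ, Z), Z)))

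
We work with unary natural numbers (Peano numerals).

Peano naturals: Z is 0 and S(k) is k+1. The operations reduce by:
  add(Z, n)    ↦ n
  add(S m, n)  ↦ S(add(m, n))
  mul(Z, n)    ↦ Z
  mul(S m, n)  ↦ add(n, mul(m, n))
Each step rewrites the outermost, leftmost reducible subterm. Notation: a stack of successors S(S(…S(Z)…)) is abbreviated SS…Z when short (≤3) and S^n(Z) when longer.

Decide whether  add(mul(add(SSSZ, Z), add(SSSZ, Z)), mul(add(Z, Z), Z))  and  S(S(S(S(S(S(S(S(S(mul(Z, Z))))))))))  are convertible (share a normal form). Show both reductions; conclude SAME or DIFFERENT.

Term A:
  start: add(mul(add(SSSZ, Z), add(SSSZ, Z)), mul(add(Z, Z), Z))
  step 1: add(mul(S(add(SSZ, Z)), add(SSSZ, Z)), mul(add(Z, Z), Z))
  step 2: add(add(add(SSSZ, Z), mul(add(SSZ, Z), add(SSSZ, Z))), mul(add(Z, Z), Z))
  step 3: add(add(S(add(SSZ, Z)), mul(add(SSZ, Z), add(SSSZ, Z))), mul(add(Z, Z), Z))
  step 4: add(S(add(add(SSZ, Z), mul(add(SSZ, Z), add(SSSZ, Z)))), mul(add(Z, Z), Z))
  step 5: S(add(add(add(SSZ, Z), mul(add(SSZ, Z), add(SSSZ, Z))), mul(add(Z, Z), Z)))
  step 6: S(add(add(S(add(SZ, Z)), mul(add(SSZ, Z), add(SSSZ, Z))), mul(add(Z, Z), Z)))
  step 7: S(add(S(add(add(SZ, Z), mul(add(SSZ, Z), add(SSSZ, Z)))), mul(add(Z, Z), Z)))
  step 8: S(S(add(add(add(SZ, Z), mul(add(SSZ, Z), add(SSSZ, Z))), mul(add(Z, Z), Z))))
  step 9: S(S(add(add(S(add(Z, Z)), mul(add(SSZ, Z), add(SSSZ, Z))), mul(add(Z, Z), Z))))
  step 10: S(S(add(S(add(add(Z, Z), mul(add(SSZ, Z), add(SSSZ, Z)))), mul(add(Z, Z), Z))))
  step 11: S(S(S(add(add(add(Z, Z), mul(add(SSZ, Z), add(SSSZ, Z))), mul(add(Z, Z), Z)))))
  step 12: S(S(S(add(add(Z, mul(add(SSZ, Z), add(SSSZ, Z))), mul(add(Z, Z), Z)))))
  step 13: S(S(S(add(mul(add(SSZ, Z), add(SSSZ, Z)), mul(add(Z, Z), Z)))))
  step 14: S(S(S(add(mul(S(add(SZ, Z)), add(SSSZ, Z)), mul(add(Z, Z), Z)))))
  step 15: S(S(S(add(add(add(SSSZ, Z), mul(add(SZ, Z), add(SSSZ, Z))), mul(add(Z, Z), Z)))))
  step 16: S(S(S(add(add(S(add(SSZ, Z)), mul(add(SZ, Z), add(SSSZ, Z))), mul(add(Z, Z), Z)))))
  step 17: S(S(S(add(S(add(add(SSZ, Z), mul(add(SZ, Z), add(SSSZ, Z)))), mul(add(Z, Z), Z)))))
  step 18: S(S(S(S(add(add(add(SSZ, Z), mul(add(SZ, Z), add(SSSZ, Z))), mul(add(Z, Z), Z))))))
  step 19: S(S(S(S(add(add(S(add(SZ, Z)), mul(add(SZ, Z), add(SSSZ, Z))), mul(add(Z, Z), Z))))))
  step 20: S(S(S(S(add(S(add(add(SZ, Z), mul(add(SZ, Z), add(SSSZ, Z)))), mul(add(Z, Z), Z))))))
  step 21: S(S(S(S(S(add(add(add(SZ, Z), mul(add(SZ, Z), add(SSSZ, Z))), mul(add(Z, Z), Z)))))))
  step 22: S(S(S(S(S(add(add(S(add(Z, Z)), mul(add(SZ, Z), add(SSSZ, Z))), mul(add(Z, Z), Z)))))))
  step 23: S(S(S(S(S(add(S(add(add(Z, Z), mul(add(SZ, Z), add(SSSZ, Z)))), mul(add(Z, Z), Z)))))))
  step 24: S(S(S(S(S(S(add(add(add(Z, Z), mul(add(SZ, Z), add(SSSZ, Z))), mul(add(Z, Z), Z))))))))
  step 25: S(S(S(S(S(S(add(add(Z, mul(add(SZ, Z), add(SSSZ, Z))), mul(add(Z, Z), Z))))))))
  step 26: S(S(S(S(S(S(add(mul(add(SZ, Z), add(SSSZ, Z)), mul(add(Z, Z), Z))))))))
  step 27: S(S(S(S(S(S(add(mul(S(add(Z, Z)), add(SSSZ, Z)), mul(add(Z, Z), Z))))))))
  step 28: S(S(S(S(S(S(add(add(add(SSSZ, Z), mul(add(Z, Z), add(SSSZ, Z))), mul(add(Z, Z), Z))))))))
  step 29: S(S(S(S(S(S(add(add(S(add(SSZ, Z)), mul(add(Z, Z), add(SSSZ, Z))), mul(add(Z, Z), Z))))))))
  step 30: S(S(S(S(S(S(add(S(add(add(SSZ, Z), mul(add(Z, Z), add(SSSZ, Z)))), mul(add(Z, Z), Z))))))))
  step 31: S(S(S(S(S(S(S(add(add(add(SSZ, Z), mul(add(Z, Z), add(SSSZ, Z))), mul(add(Z, Z), Z)))))))))
  step 32: S(S(S(S(S(S(S(add(add(S(add(SZ, Z)), mul(add(Z, Z), add(SSSZ, Z))), mul(add(Z, Z), Z)))))))))
  step 33: S(S(S(S(S(S(S(add(S(add(add(SZ, Z), mul(add(Z, Z), add(SSSZ, Z)))), mul(add(Z, Z), Z)))))))))
  step 34: S(S(S(S(S(S(S(S(add(add(add(SZ, Z), mul(add(Z, Z), add(SSSZ, Z))), mul(add(Z, Z), Z))))))))))
  step 35: S(S(S(S(S(S(S(S(add(add(S(add(Z, Z)), mul(add(Z, Z), add(SSSZ, Z))), mul(add(Z, Z), Z))))))))))
  step 36: S(S(S(S(S(S(S(S(add(S(add(add(Z, Z), mul(add(Z, Z), add(SSSZ, Z)))), mul(add(Z, Z), Z))))))))))
  step 37: S(S(S(S(S(S(S(S(S(add(add(add(Z, Z), mul(add(Z, Z), add(SSSZ, Z))), mul(add(Z, Z), Z)))))))))))
  step 38: S(S(S(S(S(S(S(S(S(add(add(Z, mul(add(Z, Z), add(SSSZ, Z))), mul(add(Z, Z), Z)))))))))))
  step 39: S(S(S(S(S(S(S(S(S(add(mul(add(Z, Z), add(SSSZ, Z)), mul(add(Z, Z), Z)))))))))))
  step 40: S(S(S(S(S(S(S(S(S(add(mul(Z, add(SSSZ, Z)), mul(add(Z, Z), Z)))))))))))
  step 41: S(S(S(S(S(S(S(S(S(add(Z, mul(add(Z, Z), Z)))))))))))
  step 42: S(S(S(S(S(S(S(S(S(mul(add(Z, Z), Z))))))))))
  step 43: S(S(S(S(S(S(S(S(S(mul(Z, Z))))))))))
  step 44: S^9(Z)

Term B:
  start: S(S(S(S(S(S(S(S(S(mul(Z, Z))))))))))
  step 1: S^9(Z)

Answer: SAME — A ⇓ S^9(Z), B ⇓ S^9(Z)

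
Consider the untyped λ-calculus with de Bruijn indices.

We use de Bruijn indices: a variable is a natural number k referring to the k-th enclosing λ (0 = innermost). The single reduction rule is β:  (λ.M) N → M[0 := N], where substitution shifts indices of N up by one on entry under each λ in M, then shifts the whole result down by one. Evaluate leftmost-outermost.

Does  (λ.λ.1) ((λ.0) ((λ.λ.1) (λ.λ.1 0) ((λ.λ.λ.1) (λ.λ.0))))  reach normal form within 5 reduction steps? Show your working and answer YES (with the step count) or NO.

  start: (λ.λ.1) ((λ.0) ((λ.λ.1) (λ.λ.1 0) ((λ.λ.λ.1) (λ.λ.0))))
  step 1: λ.(λ.0) ((λ.λ.1) (λ.λ.1 0) ((λ.λ.λ.1) (λ.λ.0)))
  step 2: λ.(λ.λ.1) (λ.λ.1 0) ((λ.λ.λ.1) (λ.λ.0))
  step 3: λ.(λ.λ.λ.1 0) ((λ.λ.λ.1) (λ.λ.0))
  step 4: λ.λ.λ.1 0

Answer: YES — reaches normal form λ.λ.λ.1 0 in 4 ≤ 5 steps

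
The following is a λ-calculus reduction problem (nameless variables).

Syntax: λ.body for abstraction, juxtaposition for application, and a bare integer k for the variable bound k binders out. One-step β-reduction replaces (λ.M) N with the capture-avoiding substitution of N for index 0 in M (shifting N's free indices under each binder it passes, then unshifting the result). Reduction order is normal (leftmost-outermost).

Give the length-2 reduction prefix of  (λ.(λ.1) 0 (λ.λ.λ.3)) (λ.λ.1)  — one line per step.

  start: (λ.(λ.1) 0 (λ.λ.λ.3)) (λ.λ.1)
  [1] (λ.λ.λ.1) (λ.λ.1) (λ.λ.λ.λ.λ.1)
  [2] (λ.λ.1) (λ.λ.λ.λ.λ.1)

Answer: after 2 steps: (λ.λ.1) (λ.λ.λ.λ.λ.1)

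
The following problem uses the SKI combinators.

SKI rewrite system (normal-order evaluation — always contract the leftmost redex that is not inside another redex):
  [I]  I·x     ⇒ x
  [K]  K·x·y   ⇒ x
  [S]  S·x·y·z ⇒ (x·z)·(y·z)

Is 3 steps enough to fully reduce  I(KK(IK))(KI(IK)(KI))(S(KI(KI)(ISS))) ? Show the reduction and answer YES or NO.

  start: I(KK(IK))(KI(IK)(KI))(S(KI(KI)(ISS)))
  step 1: KK(IK)(KI(IK)(KI))(S(KI(KI)(ISS)))
  step 2: K(KI(IK)(KI))(S(KI(KI)(ISS)))
  step 3: KI(IK)(KI)

Answer: NO — after 3 steps the term is KI(IK)(KI), not yet normal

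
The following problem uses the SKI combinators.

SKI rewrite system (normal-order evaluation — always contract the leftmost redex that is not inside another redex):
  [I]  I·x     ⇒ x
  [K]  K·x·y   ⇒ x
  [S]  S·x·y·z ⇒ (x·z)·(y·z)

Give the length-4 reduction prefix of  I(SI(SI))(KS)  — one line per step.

  start: I(SI(SI))(KS)
  [1] SI(SI)(KS)
  [2] I(KS)(SI(KS))
  [3] KS(SI(KS))
  [4] S

Answer: after 4 steps: S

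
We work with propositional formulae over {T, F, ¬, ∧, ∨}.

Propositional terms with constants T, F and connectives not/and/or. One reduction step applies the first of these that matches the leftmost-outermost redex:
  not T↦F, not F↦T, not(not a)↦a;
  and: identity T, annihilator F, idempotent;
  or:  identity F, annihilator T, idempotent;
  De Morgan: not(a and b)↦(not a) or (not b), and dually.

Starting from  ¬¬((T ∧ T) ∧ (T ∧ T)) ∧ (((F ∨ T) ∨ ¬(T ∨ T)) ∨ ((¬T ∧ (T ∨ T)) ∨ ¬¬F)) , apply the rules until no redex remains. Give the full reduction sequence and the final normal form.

Answer: normal form = T  (in 7 steps)

Reduction:
  start: ¬¬((T ∧ T) ∧ (T ∧ T)) ∧ (((F ∨ T) ∨ ¬(T ∨ T)) ∨ ((¬T ∧ (T ∨ T)) ∨ ¬¬F))
  →1  ((T ∧ T) ∧ (T ∧ T)) ∧ (((F ∨ T) ∨ ¬(T ∨ T)) ∨ ((¬T ∧ (T ∨ T)) ∨ ¬¬F))
  →2  (T ∧ T) ∧ (((F ∨ T) ∨ ¬(T ∨ T)) ∨ ((¬T ∧ (T ∨ T)) ∨ ¬¬F))
  →3  T ∧ (((F ∨ T) ∨ ¬(T ∨ T)) ∨ ((¬T ∧ (T ∨ T)) ∨ ¬¬F))
  →4  ((F ∨ T) ∨ ¬(T ∨ T)) ∨ ((¬T ∧ (T ∨ T)) ∨ ¬¬F)
  →5  (T ∨ ¬(T ∨ T)) ∨ ((¬T ∧ (T ∨ T)) ∨ ¬¬F)
  →6  T ∨ ((¬T ∧ (T ∨ T)) ∨ ¬¬F)
  →7  T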